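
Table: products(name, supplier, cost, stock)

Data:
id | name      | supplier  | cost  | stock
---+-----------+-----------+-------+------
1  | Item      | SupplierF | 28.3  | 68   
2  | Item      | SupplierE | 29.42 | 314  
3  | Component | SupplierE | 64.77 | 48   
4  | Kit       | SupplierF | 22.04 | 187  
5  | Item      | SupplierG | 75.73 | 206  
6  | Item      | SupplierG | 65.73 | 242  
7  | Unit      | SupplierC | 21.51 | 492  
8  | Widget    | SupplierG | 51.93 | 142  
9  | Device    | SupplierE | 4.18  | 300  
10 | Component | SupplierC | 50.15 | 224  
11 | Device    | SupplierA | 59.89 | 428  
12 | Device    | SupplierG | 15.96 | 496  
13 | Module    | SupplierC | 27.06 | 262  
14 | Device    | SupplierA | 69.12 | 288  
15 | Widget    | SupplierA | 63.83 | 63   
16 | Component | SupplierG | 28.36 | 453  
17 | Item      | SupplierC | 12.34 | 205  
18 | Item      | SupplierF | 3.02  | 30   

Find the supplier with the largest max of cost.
SELECT supplier, MAX(cost) as val
FROM products
GROUP BY supplier
ORDER BY val DESC
LIMIT 1

Result: SupplierG with max(cost) = 75.73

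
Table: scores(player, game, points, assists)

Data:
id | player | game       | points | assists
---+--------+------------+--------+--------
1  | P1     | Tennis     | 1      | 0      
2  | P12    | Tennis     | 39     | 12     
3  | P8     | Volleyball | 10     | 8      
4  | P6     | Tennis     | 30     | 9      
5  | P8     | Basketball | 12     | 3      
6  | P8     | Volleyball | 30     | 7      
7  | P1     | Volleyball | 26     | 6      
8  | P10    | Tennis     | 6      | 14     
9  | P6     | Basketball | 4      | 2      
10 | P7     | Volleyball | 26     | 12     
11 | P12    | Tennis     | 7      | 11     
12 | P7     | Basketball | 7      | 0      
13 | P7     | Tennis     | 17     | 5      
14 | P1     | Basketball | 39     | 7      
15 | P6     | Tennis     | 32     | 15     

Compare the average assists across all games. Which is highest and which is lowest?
SELECT game, AVG(assists)
FROM scores
GROUP BY game
ORDER BY AVG(assists)

All groups:
  Basketball: 3.00
  Volleyball: 8.25
  Tennis: 9.43

Highest: Tennis (9.43)
Lowest: Basketball (3.00)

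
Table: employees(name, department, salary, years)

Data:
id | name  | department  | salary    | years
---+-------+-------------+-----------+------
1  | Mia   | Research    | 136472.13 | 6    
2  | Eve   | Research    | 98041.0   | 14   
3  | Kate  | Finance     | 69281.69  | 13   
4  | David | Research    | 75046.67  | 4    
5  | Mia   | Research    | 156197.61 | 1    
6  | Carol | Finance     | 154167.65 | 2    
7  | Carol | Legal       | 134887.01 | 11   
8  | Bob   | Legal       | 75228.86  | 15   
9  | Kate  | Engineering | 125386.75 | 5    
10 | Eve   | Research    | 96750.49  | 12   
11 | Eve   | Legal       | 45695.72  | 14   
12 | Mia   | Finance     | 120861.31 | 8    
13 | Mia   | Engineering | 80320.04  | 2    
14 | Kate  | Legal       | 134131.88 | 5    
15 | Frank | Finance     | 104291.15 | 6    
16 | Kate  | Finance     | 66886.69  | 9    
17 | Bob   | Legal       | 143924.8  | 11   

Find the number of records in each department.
SELECT department, COUNT(*) as count
FROM employees
GROUP BY department

Result:
  Engineering: 2
  Finance: 5
  Legal: 5
  Research: 5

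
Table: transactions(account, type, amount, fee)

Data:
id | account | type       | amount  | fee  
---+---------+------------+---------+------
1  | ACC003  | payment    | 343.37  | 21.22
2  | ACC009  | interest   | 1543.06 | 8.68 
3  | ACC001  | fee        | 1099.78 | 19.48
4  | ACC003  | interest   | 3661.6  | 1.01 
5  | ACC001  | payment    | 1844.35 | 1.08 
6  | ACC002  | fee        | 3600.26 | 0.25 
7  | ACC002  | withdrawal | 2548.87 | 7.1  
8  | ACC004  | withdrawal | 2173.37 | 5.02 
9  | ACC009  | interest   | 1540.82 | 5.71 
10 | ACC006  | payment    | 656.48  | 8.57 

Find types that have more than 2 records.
SELECT type, COUNT(*) as cnt
FROM transactions
GROUP BY type
HAVING COUNT(*) > 2

Result:
  interest: 3
  payment: 3

Note: HAVING filters groups after aggregation, WHERE filters rows before.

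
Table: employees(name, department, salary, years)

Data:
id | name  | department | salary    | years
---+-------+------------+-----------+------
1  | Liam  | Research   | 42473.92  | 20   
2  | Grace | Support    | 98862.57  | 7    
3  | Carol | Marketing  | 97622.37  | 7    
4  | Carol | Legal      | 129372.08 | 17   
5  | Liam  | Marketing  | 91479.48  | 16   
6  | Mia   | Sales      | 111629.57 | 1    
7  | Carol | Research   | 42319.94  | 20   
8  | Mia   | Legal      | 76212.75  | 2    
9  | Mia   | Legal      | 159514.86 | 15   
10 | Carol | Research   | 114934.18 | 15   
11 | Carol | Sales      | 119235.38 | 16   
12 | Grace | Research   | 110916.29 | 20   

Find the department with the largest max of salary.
SELECT department, MAX(salary) as val
FROM employees
GROUP BY department
ORDER BY val DESC
LIMIT 1

Result: Legal with max(salary) = 159514.86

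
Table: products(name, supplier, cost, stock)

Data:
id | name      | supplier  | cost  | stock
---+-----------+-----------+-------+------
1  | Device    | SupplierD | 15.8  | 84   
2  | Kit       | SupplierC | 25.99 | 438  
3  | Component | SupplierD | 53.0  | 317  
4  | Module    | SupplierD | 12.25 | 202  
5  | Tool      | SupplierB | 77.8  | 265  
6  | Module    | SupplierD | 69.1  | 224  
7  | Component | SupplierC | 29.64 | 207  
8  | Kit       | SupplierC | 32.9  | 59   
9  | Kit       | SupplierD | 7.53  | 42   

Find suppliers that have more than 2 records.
SELECT supplier, COUNT(*) as cnt
FROM products
GROUP BY supplier
HAVING COUNT(*) > 2

Result:
  SupplierC: 3
  SupplierD: 5

Note: HAVING filters groups after aggregation, WHERE filters rows before.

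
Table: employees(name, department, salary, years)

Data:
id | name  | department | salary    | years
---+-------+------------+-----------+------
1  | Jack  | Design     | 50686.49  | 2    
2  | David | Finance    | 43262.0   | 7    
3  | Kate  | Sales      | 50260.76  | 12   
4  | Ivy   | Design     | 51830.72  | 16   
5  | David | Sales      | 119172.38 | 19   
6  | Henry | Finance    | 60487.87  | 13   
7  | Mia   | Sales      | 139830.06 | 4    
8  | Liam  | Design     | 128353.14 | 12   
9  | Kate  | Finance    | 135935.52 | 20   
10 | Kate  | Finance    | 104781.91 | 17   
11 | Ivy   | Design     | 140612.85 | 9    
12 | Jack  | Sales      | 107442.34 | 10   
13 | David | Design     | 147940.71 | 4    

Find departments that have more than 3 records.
SELECT department, COUNT(*) as cnt
FROM employees
GROUP BY department
HAVING COUNT(*) > 3

Result:
  Design: 5
  Finance: 4
  Sales: 4

Note: HAVING filters groups after aggregation, WHERE filters rows before.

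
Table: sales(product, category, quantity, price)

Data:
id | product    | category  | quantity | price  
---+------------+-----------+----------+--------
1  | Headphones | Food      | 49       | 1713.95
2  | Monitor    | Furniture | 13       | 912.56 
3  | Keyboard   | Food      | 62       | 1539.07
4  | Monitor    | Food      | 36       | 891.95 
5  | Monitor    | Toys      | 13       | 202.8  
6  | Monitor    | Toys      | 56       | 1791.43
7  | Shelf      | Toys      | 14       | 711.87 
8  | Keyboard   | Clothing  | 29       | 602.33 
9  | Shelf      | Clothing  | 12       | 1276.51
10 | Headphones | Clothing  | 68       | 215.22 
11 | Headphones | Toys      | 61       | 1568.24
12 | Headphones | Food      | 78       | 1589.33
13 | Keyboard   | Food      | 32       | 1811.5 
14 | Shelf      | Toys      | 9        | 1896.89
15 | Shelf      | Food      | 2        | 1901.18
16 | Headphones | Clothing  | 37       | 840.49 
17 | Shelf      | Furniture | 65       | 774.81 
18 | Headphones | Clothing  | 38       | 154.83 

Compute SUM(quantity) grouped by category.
SELECT category, SUM(quantity) as result
FROM sales
GROUP BY category

Result:
  Clothing: 184
  Food: 259
  Furniture: 78
  Toys: 153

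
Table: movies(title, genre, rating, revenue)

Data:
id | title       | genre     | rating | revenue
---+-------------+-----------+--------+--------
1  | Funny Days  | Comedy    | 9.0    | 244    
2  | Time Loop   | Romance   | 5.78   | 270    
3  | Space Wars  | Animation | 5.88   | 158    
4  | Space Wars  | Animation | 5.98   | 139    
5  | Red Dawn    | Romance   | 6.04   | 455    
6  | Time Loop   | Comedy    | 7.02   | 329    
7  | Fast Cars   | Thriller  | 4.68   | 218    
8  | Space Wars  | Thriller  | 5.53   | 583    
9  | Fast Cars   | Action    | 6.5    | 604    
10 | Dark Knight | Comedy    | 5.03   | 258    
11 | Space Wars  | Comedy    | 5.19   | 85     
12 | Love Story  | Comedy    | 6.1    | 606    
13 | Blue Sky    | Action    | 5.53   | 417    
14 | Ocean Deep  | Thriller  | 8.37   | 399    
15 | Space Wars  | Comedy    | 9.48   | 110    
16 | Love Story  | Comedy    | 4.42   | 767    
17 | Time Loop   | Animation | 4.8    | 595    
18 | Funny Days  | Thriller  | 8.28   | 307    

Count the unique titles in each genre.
SELECT genre, COUNT(DISTINCT title)
FROM movies
GROUP BY genre

Result:
  Action: 2 distinct
  Animation: 2 distinct
  Comedy: 5 distinct
  Romance: 2 distinct
  Thriller: 4 distinct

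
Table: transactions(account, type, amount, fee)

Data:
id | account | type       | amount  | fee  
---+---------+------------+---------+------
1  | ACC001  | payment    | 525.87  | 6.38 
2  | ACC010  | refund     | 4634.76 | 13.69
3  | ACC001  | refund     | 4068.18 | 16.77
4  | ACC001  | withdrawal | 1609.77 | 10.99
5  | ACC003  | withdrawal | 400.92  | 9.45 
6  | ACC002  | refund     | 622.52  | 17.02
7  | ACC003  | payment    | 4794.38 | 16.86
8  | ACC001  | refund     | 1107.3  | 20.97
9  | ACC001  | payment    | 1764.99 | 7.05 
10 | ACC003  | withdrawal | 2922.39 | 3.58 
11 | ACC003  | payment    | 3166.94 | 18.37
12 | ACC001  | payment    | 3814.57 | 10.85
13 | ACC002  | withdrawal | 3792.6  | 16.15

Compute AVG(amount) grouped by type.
SELECT type, AVG(amount) as result
FROM transactions
GROUP BY type

Result:
  payment: 2813.35
  refund: 2608.19
  withdrawal: 2181.42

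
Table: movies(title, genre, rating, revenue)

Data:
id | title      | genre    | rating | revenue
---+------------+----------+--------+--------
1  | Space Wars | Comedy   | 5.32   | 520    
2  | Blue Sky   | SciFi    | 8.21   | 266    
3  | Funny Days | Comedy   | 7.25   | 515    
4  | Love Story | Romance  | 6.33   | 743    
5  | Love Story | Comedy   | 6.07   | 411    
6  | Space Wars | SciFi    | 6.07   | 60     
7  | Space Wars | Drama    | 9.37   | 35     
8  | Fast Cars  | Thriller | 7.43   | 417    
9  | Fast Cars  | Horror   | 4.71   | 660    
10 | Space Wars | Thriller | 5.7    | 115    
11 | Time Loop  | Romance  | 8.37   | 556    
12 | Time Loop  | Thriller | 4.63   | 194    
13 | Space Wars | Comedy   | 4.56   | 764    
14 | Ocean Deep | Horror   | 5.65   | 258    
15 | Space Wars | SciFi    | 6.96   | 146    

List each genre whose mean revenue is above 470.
SELECT genre, AVG(revenue)
FROM movies
GROUP BY genre
HAVING AVG(revenue) > 470

Result:
  Comedy: avg=552.50
  Romance: avg=649.50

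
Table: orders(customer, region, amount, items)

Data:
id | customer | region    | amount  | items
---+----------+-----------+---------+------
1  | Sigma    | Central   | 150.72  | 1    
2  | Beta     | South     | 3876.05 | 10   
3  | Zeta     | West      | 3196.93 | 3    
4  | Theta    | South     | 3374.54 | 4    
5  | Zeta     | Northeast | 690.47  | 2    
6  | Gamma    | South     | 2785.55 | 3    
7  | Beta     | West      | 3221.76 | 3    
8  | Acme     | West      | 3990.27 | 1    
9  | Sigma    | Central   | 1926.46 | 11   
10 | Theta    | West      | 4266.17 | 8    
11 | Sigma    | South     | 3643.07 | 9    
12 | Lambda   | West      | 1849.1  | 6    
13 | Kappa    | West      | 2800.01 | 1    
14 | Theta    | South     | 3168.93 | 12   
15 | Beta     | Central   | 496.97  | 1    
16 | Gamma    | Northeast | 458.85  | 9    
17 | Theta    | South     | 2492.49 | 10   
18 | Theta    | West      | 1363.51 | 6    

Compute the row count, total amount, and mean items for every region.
SELECT region,
       COUNT(*) as cnt,
       SUM(amount) as total_amount,
       AVG(items) as avg_items
FROM orders
GROUP BY region

Result:
  Central: 3 records, 2574.15 total amount, 4.33 avg items
  Northeast: 2 records, 1149.32 total amount, 5.50 avg items
  South: 6 records, 19340.63 total amount, 8.00 avg items
  West: 7 records, 20687.75 total amount, 4.00 avg items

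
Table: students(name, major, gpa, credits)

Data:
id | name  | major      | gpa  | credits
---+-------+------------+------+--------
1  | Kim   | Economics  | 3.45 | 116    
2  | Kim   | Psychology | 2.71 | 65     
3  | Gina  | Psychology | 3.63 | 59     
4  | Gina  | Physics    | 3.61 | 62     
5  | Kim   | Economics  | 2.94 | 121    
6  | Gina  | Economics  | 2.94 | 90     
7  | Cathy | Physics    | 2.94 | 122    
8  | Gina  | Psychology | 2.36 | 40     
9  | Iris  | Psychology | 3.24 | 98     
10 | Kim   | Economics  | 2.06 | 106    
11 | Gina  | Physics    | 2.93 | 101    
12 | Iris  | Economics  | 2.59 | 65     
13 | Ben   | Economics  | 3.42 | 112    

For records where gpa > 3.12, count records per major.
SELECT major, COUNT(*)
FROM students
WHERE gpa > 3.12
GROUP BY major

Note: WHERE filters rows before grouping.

Result:
  Economics: 2
  Physics: 1
  Psychology: 2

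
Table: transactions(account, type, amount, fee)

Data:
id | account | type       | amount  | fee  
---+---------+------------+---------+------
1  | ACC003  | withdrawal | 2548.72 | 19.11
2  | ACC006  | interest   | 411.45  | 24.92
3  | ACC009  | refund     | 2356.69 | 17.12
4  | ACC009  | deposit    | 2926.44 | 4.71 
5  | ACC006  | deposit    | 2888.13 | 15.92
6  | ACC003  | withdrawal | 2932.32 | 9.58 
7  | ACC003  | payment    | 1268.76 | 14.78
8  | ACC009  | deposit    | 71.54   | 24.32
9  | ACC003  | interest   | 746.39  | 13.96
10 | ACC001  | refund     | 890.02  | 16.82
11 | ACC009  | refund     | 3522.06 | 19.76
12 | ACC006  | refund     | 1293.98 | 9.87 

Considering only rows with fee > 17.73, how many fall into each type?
SELECT type, COUNT(*)
FROM transactions
WHERE fee > 17.73
GROUP BY type

Note: WHERE filters rows before grouping.

Result:
  deposit: 1
  interest: 1
  refund: 1
  withdrawal: 1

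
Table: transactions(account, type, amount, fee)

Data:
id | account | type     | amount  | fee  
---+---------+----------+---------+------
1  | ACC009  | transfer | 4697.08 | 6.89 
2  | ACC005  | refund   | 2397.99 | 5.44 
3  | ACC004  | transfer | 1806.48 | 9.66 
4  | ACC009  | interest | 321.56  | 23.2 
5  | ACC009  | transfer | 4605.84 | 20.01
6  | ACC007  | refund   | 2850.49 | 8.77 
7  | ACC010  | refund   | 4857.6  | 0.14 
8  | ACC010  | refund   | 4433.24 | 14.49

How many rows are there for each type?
SELECT type, COUNT(*) as count
FROM transactions
GROUP BY type

Result:
  interest: 1
  refund: 4
  transfer: 3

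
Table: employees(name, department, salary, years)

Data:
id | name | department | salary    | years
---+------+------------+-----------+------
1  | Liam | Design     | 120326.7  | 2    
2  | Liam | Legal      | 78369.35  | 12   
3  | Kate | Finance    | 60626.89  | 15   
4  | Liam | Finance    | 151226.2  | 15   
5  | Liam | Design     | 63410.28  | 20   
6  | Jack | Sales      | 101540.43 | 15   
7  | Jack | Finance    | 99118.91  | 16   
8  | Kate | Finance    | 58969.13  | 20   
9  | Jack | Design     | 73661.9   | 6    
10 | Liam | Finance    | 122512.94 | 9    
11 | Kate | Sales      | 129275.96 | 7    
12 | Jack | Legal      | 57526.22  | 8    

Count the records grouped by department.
SELECT department, COUNT(*) as count
FROM employees
GROUP BY department

Result:
  Design: 3
  Finance: 5
  Legal: 2
  Sales: 2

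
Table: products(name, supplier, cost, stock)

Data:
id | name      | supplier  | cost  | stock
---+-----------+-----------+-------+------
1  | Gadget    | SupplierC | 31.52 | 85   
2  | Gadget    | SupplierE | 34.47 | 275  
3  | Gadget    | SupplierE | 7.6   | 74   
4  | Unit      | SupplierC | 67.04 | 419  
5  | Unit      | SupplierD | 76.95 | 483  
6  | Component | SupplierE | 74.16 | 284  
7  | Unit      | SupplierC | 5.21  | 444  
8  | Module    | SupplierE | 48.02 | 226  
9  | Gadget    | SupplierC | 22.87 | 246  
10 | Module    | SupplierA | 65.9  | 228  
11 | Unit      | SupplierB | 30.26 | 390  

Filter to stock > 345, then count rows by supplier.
SELECT supplier, COUNT(*)
FROM products
WHERE stock > 345
GROUP BY supplier

Note: WHERE filters rows before grouping.

Result:
  SupplierB: 1
  SupplierC: 2
  SupplierD: 1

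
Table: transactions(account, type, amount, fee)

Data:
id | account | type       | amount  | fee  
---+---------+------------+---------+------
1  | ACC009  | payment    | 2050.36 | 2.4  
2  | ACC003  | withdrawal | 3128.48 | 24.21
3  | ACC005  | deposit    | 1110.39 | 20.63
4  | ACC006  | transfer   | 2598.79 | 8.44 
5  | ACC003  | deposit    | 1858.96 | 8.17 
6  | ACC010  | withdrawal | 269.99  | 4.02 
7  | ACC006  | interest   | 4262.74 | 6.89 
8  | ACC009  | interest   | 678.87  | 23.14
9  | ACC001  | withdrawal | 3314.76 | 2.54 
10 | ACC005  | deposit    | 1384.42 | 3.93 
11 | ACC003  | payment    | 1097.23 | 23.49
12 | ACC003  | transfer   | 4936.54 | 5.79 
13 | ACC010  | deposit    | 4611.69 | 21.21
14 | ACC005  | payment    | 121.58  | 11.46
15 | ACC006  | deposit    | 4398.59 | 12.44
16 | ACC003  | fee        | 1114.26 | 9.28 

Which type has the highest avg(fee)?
SELECT type, AVG(fee) as val
FROM transactions
GROUP BY type
ORDER BY val DESC
LIMIT 1

Result: interest with avg(fee) = 15.02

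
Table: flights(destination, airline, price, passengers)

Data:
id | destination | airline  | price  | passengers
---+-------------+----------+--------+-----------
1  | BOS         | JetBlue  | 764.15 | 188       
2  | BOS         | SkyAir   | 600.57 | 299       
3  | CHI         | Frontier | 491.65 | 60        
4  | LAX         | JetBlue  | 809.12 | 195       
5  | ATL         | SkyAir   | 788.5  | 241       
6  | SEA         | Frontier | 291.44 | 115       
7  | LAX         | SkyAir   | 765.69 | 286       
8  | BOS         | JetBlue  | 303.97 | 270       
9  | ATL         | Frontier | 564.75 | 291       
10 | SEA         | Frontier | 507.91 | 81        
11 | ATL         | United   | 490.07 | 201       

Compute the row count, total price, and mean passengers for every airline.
SELECT airline,
       COUNT(*) as cnt,
       SUM(price) as total_price,
       AVG(passengers) as avg_passengers
FROM flights
GROUP BY airline

Result:
  Frontier: 4 records, 1855.75 total price, 136.75 avg passengers
  JetBlue: 3 records, 1877.24 total price, 217.67 avg passengers
  SkyAir: 3 records, 2154.76 total price, 275.33 avg passengers
  United: 1 records, 490.07 total price, 201.00 avg passengers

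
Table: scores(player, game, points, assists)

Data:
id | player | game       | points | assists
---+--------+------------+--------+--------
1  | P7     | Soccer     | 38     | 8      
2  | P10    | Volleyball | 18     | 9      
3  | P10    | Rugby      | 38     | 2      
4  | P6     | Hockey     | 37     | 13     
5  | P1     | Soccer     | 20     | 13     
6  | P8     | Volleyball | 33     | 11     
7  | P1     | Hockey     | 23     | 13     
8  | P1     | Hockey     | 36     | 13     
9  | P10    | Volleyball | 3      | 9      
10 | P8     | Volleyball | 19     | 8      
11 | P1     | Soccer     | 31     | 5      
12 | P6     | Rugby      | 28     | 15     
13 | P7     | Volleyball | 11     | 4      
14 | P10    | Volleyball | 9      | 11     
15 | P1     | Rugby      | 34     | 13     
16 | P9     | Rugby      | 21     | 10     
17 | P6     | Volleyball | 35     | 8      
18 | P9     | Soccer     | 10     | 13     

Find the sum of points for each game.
SELECT game, SUM(points) as result
FROM scores
GROUP BY game

Result:
  Hockey: 96
  Rugby: 121
  Soccer: 99
  Volleyball: 128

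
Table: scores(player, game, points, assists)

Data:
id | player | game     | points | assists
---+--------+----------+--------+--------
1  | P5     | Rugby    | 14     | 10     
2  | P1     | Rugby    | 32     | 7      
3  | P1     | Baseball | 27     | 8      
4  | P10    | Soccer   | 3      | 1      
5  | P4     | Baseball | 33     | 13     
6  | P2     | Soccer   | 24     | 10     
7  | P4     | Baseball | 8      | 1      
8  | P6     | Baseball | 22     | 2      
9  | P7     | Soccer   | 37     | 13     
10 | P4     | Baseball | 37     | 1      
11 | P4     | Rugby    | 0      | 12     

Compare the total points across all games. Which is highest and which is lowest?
SELECT game, SUM(points)
FROM scores
GROUP BY game
ORDER BY SUM(points)

All groups:
  Rugby: 46
  Soccer: 64
  Baseball: 127

Highest: Baseball (127)
Lowest: Rugby (46)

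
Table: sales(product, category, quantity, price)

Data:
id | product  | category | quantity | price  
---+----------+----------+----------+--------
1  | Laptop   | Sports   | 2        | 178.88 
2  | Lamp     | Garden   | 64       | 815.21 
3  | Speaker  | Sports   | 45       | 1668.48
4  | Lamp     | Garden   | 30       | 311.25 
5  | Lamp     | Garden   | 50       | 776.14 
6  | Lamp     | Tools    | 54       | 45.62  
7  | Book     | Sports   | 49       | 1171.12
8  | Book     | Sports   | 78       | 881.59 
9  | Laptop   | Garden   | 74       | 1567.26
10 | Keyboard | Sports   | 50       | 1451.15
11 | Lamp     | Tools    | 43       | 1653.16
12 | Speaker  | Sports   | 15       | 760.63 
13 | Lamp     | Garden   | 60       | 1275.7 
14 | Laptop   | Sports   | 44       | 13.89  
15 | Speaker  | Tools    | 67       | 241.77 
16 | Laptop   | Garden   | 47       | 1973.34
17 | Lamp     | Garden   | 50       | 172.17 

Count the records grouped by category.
SELECT category, COUNT(*) as count
FROM sales
GROUP BY category

Result:
  Garden: 7
  Sports: 7
  Tools: 3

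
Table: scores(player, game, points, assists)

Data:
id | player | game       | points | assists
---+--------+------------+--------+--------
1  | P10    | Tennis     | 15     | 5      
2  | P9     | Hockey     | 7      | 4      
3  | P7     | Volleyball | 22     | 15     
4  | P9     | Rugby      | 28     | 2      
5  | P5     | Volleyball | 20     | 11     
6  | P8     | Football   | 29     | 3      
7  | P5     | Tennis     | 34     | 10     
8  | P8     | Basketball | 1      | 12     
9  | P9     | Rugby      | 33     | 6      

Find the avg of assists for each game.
SELECT game, AVG(assists) as result
FROM scores
GROUP BY game

Result:
  Basketball: 12.00
  Football: 3.00
  Hockey: 4.00
  Rugby: 4.00
  Tennis: 7.50
  Volleyball: 13.00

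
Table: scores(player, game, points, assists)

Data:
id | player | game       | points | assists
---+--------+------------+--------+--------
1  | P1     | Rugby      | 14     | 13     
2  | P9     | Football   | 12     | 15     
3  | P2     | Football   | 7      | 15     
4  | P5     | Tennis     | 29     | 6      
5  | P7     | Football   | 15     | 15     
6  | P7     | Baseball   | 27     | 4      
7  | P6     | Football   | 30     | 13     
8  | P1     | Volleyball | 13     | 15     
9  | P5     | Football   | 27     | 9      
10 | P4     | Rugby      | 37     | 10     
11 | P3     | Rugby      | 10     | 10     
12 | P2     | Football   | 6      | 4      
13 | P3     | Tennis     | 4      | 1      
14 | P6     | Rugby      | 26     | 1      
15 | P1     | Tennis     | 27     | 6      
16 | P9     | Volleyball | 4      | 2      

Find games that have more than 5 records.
SELECT game, COUNT(*) as cnt
FROM scores
GROUP BY game
HAVING COUNT(*) > 5

Result:
  Football: 6

Note: HAVING filters groups after aggregation, WHERE filters rows before.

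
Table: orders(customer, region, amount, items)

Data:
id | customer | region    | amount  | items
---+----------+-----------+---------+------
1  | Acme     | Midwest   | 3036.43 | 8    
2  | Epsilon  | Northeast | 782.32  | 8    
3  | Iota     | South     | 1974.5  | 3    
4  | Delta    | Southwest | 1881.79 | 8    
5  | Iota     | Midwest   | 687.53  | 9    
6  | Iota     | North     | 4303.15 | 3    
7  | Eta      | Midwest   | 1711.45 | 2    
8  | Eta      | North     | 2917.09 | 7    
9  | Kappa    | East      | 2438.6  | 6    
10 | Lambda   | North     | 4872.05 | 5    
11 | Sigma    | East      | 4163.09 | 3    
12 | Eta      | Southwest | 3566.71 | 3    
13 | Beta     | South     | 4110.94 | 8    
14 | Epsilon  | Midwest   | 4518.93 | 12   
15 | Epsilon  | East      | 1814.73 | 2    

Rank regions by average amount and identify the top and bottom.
SELECT region, AVG(amount)
FROM orders
GROUP BY region
ORDER BY AVG(amount)

All groups:
  Northeast: 782.32
  Midwest: 2488.59
  Southwest: 2724.25
  East: 2805.47
  South: 3042.72
  North: 4030.76

Highest: North (4030.76)
Lowest: Northeast (782.32)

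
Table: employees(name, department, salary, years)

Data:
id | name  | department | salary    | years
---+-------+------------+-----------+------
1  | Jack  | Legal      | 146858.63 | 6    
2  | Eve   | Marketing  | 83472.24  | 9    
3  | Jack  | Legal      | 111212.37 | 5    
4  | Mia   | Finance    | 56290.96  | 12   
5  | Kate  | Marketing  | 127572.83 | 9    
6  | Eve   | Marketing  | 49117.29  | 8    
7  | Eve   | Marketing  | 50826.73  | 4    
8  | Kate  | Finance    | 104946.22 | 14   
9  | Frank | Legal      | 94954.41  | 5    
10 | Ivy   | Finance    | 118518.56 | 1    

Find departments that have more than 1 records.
SELECT department, COUNT(*) as cnt
FROM employees
GROUP BY department
HAVING COUNT(*) > 1

Result:
  Finance: 3
  Legal: 3
  Marketing: 4

Note: HAVING filters groups after aggregation, WHERE filters rows before.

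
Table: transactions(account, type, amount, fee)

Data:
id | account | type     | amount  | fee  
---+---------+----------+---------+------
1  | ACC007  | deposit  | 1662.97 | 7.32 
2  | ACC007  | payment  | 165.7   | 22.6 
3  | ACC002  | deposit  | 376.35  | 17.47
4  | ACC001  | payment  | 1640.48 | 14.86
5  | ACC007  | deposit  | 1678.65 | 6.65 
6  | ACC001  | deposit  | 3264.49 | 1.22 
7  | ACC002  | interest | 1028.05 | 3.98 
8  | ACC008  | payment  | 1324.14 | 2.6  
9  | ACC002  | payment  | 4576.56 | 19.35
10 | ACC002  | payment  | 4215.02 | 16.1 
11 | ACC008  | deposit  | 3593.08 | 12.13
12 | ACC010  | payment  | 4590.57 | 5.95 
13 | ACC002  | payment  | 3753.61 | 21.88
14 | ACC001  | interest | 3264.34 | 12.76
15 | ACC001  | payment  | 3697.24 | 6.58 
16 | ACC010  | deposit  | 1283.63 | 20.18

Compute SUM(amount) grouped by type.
SELECT type, SUM(amount) as result
FROM transactions
GROUP BY type

Result:
  deposit: 11859.17
  interest: 4292.39
  payment: 23963.32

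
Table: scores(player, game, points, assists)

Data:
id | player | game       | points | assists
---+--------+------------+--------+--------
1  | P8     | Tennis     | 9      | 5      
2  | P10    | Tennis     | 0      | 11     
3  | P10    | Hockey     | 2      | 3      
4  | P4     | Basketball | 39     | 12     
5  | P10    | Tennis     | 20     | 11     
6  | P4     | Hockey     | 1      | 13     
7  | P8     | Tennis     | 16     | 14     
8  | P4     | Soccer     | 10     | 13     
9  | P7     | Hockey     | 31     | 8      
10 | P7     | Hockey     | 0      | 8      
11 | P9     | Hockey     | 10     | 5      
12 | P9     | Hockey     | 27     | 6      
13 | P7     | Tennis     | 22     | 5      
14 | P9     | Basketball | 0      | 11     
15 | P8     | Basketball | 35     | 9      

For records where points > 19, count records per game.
SELECT game, COUNT(*)
FROM scores
WHERE points > 19
GROUP BY game

Note: WHERE filters rows before grouping.

Result:
  Basketball: 2
  Hockey: 2
  Tennis: 2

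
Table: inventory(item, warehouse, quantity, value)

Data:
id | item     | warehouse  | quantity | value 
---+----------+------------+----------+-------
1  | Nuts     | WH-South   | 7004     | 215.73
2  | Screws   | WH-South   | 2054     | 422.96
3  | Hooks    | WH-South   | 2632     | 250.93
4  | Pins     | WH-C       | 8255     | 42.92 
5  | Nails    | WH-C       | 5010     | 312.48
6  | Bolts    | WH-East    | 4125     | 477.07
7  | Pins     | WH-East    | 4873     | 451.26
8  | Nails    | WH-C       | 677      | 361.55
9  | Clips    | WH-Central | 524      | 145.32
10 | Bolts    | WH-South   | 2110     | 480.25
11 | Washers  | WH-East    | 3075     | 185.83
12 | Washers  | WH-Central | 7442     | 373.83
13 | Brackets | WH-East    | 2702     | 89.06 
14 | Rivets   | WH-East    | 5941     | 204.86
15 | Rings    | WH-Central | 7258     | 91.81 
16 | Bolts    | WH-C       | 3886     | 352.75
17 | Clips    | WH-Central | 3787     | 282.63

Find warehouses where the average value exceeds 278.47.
SELECT warehouse, AVG(value)
FROM inventory
GROUP BY warehouse
HAVING AVG(value) > 278.47

Result:
  WH-East: avg=281.62
  WH-South: avg=342.47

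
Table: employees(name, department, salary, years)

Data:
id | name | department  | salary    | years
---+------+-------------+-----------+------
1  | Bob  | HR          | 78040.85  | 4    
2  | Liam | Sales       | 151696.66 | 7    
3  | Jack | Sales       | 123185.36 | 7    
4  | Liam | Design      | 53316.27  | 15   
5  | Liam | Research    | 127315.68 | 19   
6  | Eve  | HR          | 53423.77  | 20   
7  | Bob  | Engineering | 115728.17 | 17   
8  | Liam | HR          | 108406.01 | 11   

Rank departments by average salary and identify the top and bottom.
SELECT department, AVG(salary)
FROM employees
GROUP BY department
ORDER BY AVG(salary)

All groups:
  Design: 53316.27
  HR: 79956.88
  Engineering: 115728.17
  Research: 127315.68
  Sales: 137441.01

Highest: Sales (137441.01)
Lowest: Design (53316.27)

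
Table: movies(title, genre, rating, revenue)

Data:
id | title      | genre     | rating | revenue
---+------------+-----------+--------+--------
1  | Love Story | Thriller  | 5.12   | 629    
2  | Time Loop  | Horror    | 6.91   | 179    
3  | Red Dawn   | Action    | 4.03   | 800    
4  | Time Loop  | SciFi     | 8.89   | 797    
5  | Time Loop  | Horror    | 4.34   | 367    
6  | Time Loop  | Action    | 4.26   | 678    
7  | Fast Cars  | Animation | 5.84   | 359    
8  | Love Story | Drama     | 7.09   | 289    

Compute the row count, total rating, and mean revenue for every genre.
SELECT genre,
       COUNT(*) as cnt,
       SUM(rating) as total_rating,
       AVG(revenue) as avg_revenue
FROM movies
GROUP BY genre

Result:
  Action: 2 records, 8.29 total rating, 739.00 avg revenue
  Animation: 1 records, 5.84 total rating, 359.00 avg revenue
  Drama: 1 records, 7.09 total rating, 289.00 avg revenue
  Horror: 2 records, 11.25 total rating, 273.00 avg revenue
  SciFi: 1 records, 8.89 total rating, 797.00 avg revenue
  Thriller: 1 records, 5.12 total rating, 629.00 avg revenue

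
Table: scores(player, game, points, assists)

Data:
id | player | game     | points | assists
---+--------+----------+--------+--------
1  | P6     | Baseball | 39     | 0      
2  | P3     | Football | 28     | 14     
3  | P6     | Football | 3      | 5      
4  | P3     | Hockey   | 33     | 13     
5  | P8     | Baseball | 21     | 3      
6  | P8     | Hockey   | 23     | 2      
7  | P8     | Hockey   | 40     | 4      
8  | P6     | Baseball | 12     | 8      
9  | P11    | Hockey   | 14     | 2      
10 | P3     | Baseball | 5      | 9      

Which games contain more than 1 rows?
SELECT game, COUNT(*) as cnt
FROM scores
GROUP BY game
HAVING COUNT(*) > 1

Result:
  Baseball: 4
  Football: 2
  Hockey: 4

Note: HAVING filters groups after aggregation, WHERE filters rows before.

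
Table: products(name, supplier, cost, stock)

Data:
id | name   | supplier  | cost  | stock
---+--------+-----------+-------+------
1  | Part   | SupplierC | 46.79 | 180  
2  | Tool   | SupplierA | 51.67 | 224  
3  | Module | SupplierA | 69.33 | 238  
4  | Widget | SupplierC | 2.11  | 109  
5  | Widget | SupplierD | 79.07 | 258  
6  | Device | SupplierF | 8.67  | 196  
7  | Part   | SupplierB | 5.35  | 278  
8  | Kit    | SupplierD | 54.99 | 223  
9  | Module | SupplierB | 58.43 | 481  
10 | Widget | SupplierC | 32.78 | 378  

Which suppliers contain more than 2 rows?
SELECT supplier, COUNT(*) as cnt
FROM products
GROUP BY supplier
HAVING COUNT(*) > 2

Result:
  SupplierC: 3

Note: HAVING filters groups after aggregation, WHERE filters rows before.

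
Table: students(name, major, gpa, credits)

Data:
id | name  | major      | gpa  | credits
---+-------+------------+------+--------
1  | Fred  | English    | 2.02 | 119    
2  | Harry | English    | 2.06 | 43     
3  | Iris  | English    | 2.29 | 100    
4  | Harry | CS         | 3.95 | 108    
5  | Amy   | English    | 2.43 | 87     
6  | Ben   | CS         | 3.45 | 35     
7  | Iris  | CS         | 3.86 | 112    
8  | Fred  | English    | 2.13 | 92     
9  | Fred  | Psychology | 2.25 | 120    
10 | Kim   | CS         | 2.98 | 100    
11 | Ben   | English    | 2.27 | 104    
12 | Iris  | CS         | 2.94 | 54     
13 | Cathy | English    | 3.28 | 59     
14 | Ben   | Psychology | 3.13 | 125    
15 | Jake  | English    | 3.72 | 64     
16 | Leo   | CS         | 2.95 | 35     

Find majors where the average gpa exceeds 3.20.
SELECT major, AVG(gpa)
FROM students
GROUP BY major
HAVING AVG(gpa) > 3.20

Result:
  CS: avg=3.36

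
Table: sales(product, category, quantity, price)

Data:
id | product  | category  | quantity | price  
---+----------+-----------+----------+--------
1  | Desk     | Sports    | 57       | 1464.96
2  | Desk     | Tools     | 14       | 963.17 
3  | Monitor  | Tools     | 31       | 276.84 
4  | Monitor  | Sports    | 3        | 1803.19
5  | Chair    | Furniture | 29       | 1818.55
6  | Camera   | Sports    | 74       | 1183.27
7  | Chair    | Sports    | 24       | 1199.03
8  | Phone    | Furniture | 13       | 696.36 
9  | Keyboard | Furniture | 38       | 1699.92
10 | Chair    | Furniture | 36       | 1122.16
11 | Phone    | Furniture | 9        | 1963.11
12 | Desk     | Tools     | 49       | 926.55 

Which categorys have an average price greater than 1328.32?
SELECT category, AVG(price)
FROM sales
GROUP BY category
HAVING AVG(price) > 1328.32

Result:
  Furniture: avg=1460.02
  Sports: avg=1412.61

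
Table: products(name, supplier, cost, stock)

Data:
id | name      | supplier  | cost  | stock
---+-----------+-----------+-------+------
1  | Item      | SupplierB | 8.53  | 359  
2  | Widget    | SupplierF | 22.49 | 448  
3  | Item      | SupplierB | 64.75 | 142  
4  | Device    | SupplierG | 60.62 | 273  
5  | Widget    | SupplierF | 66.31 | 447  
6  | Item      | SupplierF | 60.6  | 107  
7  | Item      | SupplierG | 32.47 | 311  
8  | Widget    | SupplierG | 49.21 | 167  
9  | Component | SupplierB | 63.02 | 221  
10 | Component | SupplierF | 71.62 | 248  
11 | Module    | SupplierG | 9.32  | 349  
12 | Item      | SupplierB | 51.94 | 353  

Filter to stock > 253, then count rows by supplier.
SELECT supplier, COUNT(*)
FROM products
WHERE stock > 253
GROUP BY supplier

Note: WHERE filters rows before grouping.

Result:
  SupplierB: 2
  SupplierF: 2
  SupplierG: 3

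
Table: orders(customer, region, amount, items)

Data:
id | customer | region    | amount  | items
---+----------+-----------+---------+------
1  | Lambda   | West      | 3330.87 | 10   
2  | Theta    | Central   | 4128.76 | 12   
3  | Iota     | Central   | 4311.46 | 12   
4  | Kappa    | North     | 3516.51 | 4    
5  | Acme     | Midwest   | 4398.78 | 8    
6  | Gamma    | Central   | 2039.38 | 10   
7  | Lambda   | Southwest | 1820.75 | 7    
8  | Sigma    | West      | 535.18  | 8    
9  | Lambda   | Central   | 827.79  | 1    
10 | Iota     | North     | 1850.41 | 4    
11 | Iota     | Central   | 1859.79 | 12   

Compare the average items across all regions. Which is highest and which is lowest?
SELECT region, AVG(items)
FROM orders
GROUP BY region
ORDER BY AVG(items)

All groups:
  North: 4.00
  Southwest: 7.00
  Midwest: 8.00
  West: 9.00
  Central: 9.40

Highest: Central (9.40)
Lowest: North (4.00)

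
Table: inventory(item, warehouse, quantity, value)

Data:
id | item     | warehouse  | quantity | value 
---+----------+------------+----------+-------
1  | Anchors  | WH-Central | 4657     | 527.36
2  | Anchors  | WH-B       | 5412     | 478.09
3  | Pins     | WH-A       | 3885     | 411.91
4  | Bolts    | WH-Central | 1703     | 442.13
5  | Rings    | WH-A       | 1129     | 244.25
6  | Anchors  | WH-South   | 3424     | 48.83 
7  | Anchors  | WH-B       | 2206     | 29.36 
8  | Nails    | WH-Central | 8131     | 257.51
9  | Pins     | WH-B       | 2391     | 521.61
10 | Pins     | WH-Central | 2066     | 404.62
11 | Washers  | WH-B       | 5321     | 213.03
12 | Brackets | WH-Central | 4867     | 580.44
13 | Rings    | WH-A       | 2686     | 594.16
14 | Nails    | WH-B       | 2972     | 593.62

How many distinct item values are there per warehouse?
SELECT warehouse, COUNT(DISTINCT item)
FROM inventory
GROUP BY warehouse

Result:
  WH-A: 2 distinct
  WH-B: 4 distinct
  WH-Central: 5 distinct
  WH-South: 1 distinct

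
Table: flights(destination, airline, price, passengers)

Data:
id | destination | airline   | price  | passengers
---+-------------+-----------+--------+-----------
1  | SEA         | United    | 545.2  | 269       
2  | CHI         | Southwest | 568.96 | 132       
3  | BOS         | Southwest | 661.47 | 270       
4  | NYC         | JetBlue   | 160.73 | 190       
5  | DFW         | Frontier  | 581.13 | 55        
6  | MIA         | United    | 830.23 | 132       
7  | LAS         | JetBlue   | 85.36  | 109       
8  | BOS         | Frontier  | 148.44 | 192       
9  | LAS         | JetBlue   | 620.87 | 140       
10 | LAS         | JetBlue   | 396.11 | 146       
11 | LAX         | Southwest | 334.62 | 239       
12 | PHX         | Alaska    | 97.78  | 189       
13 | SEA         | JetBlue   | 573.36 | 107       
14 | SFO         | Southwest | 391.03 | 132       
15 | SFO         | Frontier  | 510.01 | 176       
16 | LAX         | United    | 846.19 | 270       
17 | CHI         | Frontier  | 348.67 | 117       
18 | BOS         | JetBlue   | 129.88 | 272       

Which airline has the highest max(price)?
SELECT airline, MAX(price) as val
FROM flights
GROUP BY airline
ORDER BY val DESC
LIMIT 1

Result: United with max(price) = 846.19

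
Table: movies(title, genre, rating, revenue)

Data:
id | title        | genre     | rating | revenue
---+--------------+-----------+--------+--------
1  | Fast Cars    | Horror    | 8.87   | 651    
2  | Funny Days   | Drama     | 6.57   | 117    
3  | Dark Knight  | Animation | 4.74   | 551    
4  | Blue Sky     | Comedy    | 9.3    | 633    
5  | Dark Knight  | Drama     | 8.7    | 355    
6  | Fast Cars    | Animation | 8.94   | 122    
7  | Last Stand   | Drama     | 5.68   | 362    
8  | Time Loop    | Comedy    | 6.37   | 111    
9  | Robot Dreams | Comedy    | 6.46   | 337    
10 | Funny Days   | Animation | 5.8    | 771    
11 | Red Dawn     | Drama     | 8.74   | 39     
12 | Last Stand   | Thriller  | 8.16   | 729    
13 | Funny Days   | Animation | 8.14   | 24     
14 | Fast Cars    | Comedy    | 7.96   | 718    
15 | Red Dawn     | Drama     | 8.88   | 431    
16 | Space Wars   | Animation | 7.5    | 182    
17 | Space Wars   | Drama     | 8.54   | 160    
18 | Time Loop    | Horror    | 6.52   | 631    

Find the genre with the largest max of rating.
SELECT genre, MAX(rating) as val
FROM movies
GROUP BY genre
ORDER BY val DESC
LIMIT 1

Result: Comedy with max(rating) = 9.30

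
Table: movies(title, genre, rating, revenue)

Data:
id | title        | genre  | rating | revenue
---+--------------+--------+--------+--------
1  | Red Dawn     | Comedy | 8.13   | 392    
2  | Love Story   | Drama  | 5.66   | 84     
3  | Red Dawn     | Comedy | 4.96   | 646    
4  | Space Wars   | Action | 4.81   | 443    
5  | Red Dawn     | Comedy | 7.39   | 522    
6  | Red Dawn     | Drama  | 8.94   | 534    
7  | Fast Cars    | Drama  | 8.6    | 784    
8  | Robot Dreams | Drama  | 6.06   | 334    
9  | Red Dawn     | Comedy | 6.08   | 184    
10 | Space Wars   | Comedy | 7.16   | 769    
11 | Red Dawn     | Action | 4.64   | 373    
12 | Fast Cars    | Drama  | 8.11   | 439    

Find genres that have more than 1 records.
SELECT genre, COUNT(*) as cnt
FROM movies
GROUP BY genre
HAVING COUNT(*) > 1

Result:
  Action: 2
  Comedy: 5
  Drama: 5

Note: HAVING filters groups after aggregation, WHERE filters rows before.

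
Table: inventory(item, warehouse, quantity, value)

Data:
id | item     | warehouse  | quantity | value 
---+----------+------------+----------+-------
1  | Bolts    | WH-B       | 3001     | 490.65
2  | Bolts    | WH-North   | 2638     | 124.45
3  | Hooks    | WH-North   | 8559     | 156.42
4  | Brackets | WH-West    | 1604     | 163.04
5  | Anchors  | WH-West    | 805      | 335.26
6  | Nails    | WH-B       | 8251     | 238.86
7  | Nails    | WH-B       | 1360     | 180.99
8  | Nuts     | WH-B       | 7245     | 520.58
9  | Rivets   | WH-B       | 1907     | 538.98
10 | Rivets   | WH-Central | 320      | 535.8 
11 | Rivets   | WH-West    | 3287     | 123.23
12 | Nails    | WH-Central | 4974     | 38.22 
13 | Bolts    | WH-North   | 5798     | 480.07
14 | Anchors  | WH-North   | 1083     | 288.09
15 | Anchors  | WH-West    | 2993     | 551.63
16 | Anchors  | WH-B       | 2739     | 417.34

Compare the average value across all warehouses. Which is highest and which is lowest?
SELECT warehouse, AVG(value)
FROM inventory
GROUP BY warehouse
ORDER BY AVG(value)

All groups:
  WH-North: 262.26
  WH-Central: 287.01
  WH-West: 293.29
  WH-B: 397.90

Highest: WH-B (397.90)
Lowest: WH-North (262.26)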